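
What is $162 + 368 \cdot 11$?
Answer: $4210$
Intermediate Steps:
$162 + 368 \cdot 11 = 162 + 4048 = 4210$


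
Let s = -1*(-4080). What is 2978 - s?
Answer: -1102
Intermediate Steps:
s = 4080
2978 - s = 2978 - 1*4080 = 2978 - 4080 = -1102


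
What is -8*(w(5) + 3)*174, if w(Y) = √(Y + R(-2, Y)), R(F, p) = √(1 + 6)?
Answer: -4176 - 1392*√(5 + √7) ≈ -8025.0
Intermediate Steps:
R(F, p) = √7
w(Y) = √(Y + √7)
-8*(w(5) + 3)*174 = -8*(√(5 + √7) + 3)*174 = -8*(3 + √(5 + √7))*174 = (-24 - 8*√(5 + √7))*174 = -4176 - 1392*√(5 + √7)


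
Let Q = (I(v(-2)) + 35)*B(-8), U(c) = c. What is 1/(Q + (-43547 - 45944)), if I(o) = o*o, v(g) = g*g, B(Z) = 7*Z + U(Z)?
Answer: -1/92755 ≈ -1.0781e-5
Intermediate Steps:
B(Z) = 8*Z (B(Z) = 7*Z + Z = 8*Z)
v(g) = g²
I(o) = o²
Q = -3264 (Q = (((-2)²)² + 35)*(8*(-8)) = (4² + 35)*(-64) = (16 + 35)*(-64) = 51*(-64) = -3264)
1/(Q + (-43547 - 45944)) = 1/(-3264 + (-43547 - 45944)) = 1/(-3264 - 89491) = 1/(-92755) = -1/92755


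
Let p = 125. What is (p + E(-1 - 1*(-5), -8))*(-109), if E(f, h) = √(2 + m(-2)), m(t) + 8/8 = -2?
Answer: -13625 - 109*I ≈ -13625.0 - 109.0*I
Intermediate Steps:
m(t) = -3 (m(t) = -1 - 2 = -3)
E(f, h) = I (E(f, h) = √(2 - 3) = √(-1) = I)
(p + E(-1 - 1*(-5), -8))*(-109) = (125 + I)*(-109) = -13625 - 109*I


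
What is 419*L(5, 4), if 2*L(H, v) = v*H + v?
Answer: 5028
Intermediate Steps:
L(H, v) = v/2 + H*v/2 (L(H, v) = (v*H + v)/2 = (H*v + v)/2 = (v + H*v)/2 = v/2 + H*v/2)
419*L(5, 4) = 419*((1/2)*4*(1 + 5)) = 419*((1/2)*4*6) = 419*12 = 5028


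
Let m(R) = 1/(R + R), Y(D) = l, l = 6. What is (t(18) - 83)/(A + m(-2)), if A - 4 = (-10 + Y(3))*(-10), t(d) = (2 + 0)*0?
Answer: -332/175 ≈ -1.8971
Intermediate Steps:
Y(D) = 6
t(d) = 0 (t(d) = 2*0 = 0)
m(R) = 1/(2*R)
A = 44 (A = 4 + (-10 + 6)*(-10) = 4 - 4*(-10) = 4 + 40 = 44)
(t(18) - 83)/(A + m(-2)) = (0 - 83)/(44 + (1/2)/(-2)) = -83/(44 + (1/2)*(-1/2)) = -83/(44 - 1/4) = -83/175/4 = -83*4/175 = -332/175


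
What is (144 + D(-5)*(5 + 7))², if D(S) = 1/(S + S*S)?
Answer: 522729/25 ≈ 20909.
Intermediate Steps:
D(S) = 1/(S + S²)
(144 + D(-5)*(5 + 7))² = (144 + (1/((-5)*(1 - 5)))*(5 + 7))² = (144 - ⅕/(-4)*12)² = (144 - ⅕*(-¼)*12)² = (144 + (1/20)*12)² = (144 + ⅗)² = (723/5)² = 522729/25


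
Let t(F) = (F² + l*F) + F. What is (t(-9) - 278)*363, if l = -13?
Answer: -32307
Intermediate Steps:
t(F) = F² - 12*F (t(F) = (F² - 13*F) + F = F² - 12*F)
(t(-9) - 278)*363 = (-9*(-12 - 9) - 278)*363 = (-9*(-21) - 278)*363 = (189 - 278)*363 = -89*363 = -32307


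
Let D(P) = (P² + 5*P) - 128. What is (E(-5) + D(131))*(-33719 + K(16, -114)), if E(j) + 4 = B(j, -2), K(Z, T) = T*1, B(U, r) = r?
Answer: -598235106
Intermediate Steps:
K(Z, T) = T
E(j) = -6 (E(j) = -4 - 2 = -6)
D(P) = -128 + P² + 5*P
(E(-5) + D(131))*(-33719 + K(16, -114)) = (-6 + (-128 + 131² + 5*131))*(-33719 - 114) = (-6 + (-128 + 17161 + 655))*(-33833) = (-6 + 17688)*(-33833) = 17682*(-33833) = -598235106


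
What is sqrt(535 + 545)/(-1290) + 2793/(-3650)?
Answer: -2793/3650 - sqrt(30)/215 ≈ -0.79068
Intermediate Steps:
sqrt(535 + 545)/(-1290) + 2793/(-3650) = sqrt(1080)*(-1/1290) + 2793*(-1/3650) = (6*sqrt(30))*(-1/1290) - 2793/3650 = -sqrt(30)/215 - 2793/3650 = -2793/3650 - sqrt(30)/215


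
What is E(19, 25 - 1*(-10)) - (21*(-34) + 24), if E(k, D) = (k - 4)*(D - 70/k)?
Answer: 22035/19 ≈ 1159.7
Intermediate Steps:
E(k, D) = (-4 + k)*(D - 70/k)
E(19, 25 - 1*(-10)) - (21*(-34) + 24) = (-70 - 4*(25 - 1*(-10)) + 280/19 + (25 - 1*(-10))*19) - (21*(-34) + 24) = (-70 - 4*(25 + 10) + 280*(1/19) + (25 + 10)*19) - (-714 + 24) = (-70 - 4*35 + 280/19 + 35*19) - 1*(-690) = (-70 - 140 + 280/19 + 665) + 690 = 8925/19 + 690 = 22035/19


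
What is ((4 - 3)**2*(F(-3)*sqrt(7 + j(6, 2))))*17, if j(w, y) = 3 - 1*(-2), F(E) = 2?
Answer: 68*sqrt(3) ≈ 117.78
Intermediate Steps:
j(w, y) = 5 (j(w, y) = 3 + 2 = 5)
((4 - 3)**2*(F(-3)*sqrt(7 + j(6, 2))))*17 = ((4 - 3)**2*(2*sqrt(7 + 5)))*17 = (1**2*(2*sqrt(12)))*17 = (1*(2*(2*sqrt(3))))*17 = (1*(4*sqrt(3)))*17 = (4*sqrt(3))*17 = 68*sqrt(3)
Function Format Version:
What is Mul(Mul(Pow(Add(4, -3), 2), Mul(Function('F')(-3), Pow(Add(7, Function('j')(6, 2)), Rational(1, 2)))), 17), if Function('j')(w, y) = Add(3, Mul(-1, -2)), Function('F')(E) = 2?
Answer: Mul(68, Pow(3, Rational(1, 2))) ≈ 117.78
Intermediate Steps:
Function('j')(w, y) = 5 (Function('j')(w, y) = Add(3, 2) = 5)
Mul(Mul(Pow(Add(4, -3), 2), Mul(Function('F')(-3), Pow(Add(7, Function('j')(6, 2)), Rational(1, 2)))), 17) = Mul(Mul(Pow(Add(4, -3), 2), Mul(2, Pow(Add(7, 5), Rational(1, 2)))), 17) = Mul(Mul(Pow(1, 2), Mul(2, Pow(12, Rational(1, 2)))), 17) = Mul(Mul(1, Mul(2, Mul(2, Pow(3, Rational(1, 2))))), 17) = Mul(Mul(1, Mul(4, Pow(3, Rational(1, 2)))), 17) = Mul(Mul(4, Pow(3, Rational(1, 2))), 17) = Mul(68, Pow(3, Rational(1, 2)))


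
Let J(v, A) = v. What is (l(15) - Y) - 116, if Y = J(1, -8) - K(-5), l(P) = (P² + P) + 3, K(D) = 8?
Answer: 134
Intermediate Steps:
l(P) = 3 + P + P² (l(P) = (P + P²) + 3 = 3 + P + P²)
Y = -7 (Y = 1 - 1*8 = 1 - 8 = -7)
(l(15) - Y) - 116 = ((3 + 15 + 15²) - 1*(-7)) - 116 = ((3 + 15 + 225) + 7) - 116 = (243 + 7) - 116 = 250 - 116 = 134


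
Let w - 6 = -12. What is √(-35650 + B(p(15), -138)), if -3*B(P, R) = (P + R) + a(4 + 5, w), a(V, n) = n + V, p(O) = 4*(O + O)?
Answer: I*√35645 ≈ 188.8*I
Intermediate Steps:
w = -6 (w = 6 - 12 = -6)
p(O) = 8*O (p(O) = 4*(2*O) = 8*O)
a(V, n) = V + n
B(P, R) = -1 - P/3 - R/3 (B(P, R) = -((P + R) + ((4 + 5) - 6))/3 = -((P + R) + (9 - 6))/3 = -((P + R) + 3)/3 = -(3 + P + R)/3 = -1 - P/3 - R/3)
√(-35650 + B(p(15), -138)) = √(-35650 + (-1 - 8*15/3 - ⅓*(-138))) = √(-35650 + (-1 - ⅓*120 + 46)) = √(-35650 + (-1 - 40 + 46)) = √(-35650 + 5) = √(-35645) = I*√35645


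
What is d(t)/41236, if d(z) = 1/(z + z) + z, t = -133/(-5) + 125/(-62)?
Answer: 58127691/97420462360 ≈ 0.00059667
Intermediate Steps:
t = 7621/310 (t = -133*(-⅕) + 125*(-1/62) = 133/5 - 125/62 = 7621/310 ≈ 24.584)
d(z) = z + 1/(2*z) (d(z) = 1/(2*z) + z = z + 1/(2*z))
d(t)/41236 = (7621/310 + 1/(2*(7621/310)))/41236 = (7621/310 + (½)*(310/7621))*(1/41236) = (7621/310 + 155/7621)*(1/41236) = (58127691/2362510)*(1/41236) = 58127691/97420462360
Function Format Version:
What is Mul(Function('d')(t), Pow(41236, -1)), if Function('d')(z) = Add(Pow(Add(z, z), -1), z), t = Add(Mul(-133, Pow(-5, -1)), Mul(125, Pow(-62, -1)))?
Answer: Rational(58127691, 97420462360) ≈ 0.00059667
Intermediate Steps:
t = Rational(7621, 310) (t = Add(Mul(-133, Rational(-1, 5)), Mul(125, Rational(-1, 62))) = Add(Rational(133, 5), Rational(-125, 62)) = Rational(7621, 310) ≈ 24.584)
Function('d')(z) = Add(z, Mul(Rational(1, 2), Pow(z, -1))) (Function('d')(z) = Add(Pow(Mul(2, z), -1), z) = Add(Mul(Rational(1, 2), Pow(z, -1)), z) = Add(z, Mul(Rational(1, 2), Pow(z, -1))))
Mul(Function('d')(t), Pow(41236, -1)) = Mul(Add(Rational(7621, 310), Mul(Rational(1, 2), Pow(Rational(7621, 310), -1))), Pow(41236, -1)) = Mul(Add(Rational(7621, 310), Mul(Rational(1, 2), Rational(310, 7621))), Rational(1, 41236)) = Mul(Add(Rational(7621, 310), Rational(155, 7621)), Rational(1, 41236)) = Mul(Rational(58127691, 2362510), Rational(1, 41236)) = Rational(58127691, 97420462360)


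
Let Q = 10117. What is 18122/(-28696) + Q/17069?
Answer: -559029/14406236 ≈ -0.038805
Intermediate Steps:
18122/(-28696) + Q/17069 = 18122/(-28696) + 10117/17069 = 18122*(-1/28696) + 10117*(1/17069) = -533/844 + 10117/17069 = -559029/14406236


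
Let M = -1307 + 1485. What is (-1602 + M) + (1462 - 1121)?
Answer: -1083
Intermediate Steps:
M = 178
(-1602 + M) + (1462 - 1121) = (-1602 + 178) + (1462 - 1121) = -1424 + 341 = -1083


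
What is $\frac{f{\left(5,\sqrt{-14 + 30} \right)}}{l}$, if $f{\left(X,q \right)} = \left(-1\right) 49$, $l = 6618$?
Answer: $- \frac{49}{6618} \approx -0.0074041$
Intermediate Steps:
$f{\left(X,q \right)} = -49$
$\frac{f{\left(5,\sqrt{-14 + 30} \right)}}{l} = - \frac{49}{6618}$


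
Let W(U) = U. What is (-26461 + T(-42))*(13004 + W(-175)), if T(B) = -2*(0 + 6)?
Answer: -339622117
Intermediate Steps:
T(B) = -12 (T(B) = -2*6 = -12)
(-26461 + T(-42))*(13004 + W(-175)) = (-26461 - 12)*(13004 - 175) = -26473*12829 = -339622117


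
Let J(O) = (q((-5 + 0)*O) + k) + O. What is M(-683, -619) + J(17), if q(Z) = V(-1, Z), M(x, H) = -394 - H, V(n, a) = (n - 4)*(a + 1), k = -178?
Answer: 484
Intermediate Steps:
V(n, a) = (1 + a)*(-4 + n) (V(n, a) = (-4 + n)*(1 + a) = (1 + a)*(-4 + n))
q(Z) = -5 - 5*Z (q(Z) = -4 - 1 - 4*Z + Z*(-1) = -4 - 1 - 4*Z - Z = -5 - 5*Z)
J(O) = -183 + 26*O (J(O) = ((-5 - 5*(-5 + 0)*O) - 178) + O = ((-5 - (-25)*O) - 178) + O = ((-5 + 25*O) - 178) + O = (-183 + 25*O) + O = -183 + 26*O)
M(-683, -619) + J(17) = (-394 - 1*(-619)) + (-183 + 26*17) = (-394 + 619) + (-183 + 442) = 225 + 259 = 484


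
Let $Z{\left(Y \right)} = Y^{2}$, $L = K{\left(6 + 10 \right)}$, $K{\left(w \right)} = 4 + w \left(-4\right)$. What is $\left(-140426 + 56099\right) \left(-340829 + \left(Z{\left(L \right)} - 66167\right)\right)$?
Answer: $34017174492$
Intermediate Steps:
$K{\left(w \right)} = 4 - 4 w$
$L = -60$ ($L = 4 - 4 \left(6 + 10\right) = 4 - 64 = -60$)
$\left(-140426 + 56099\right) \left(-340829 + \left(Z{\left(L \right)} - 66167\right)\right) = \left(-140426 + 56099\right) \left(-340829 - \left(66167 - \left(-60\right)^{2}\right)\right) = - 84327 \left(-340829 + \left(3600 - 66167\right)\right) = - 84327 \left(-340829 - 62567\right) = \left(-84327\right) \left(-403396\right) = 34017174492$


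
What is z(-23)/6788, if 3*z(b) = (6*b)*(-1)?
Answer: 23/3394 ≈ 0.0067767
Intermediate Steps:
z(b) = -2*b (z(b) = ((6*b)*(-1))/3 = (-6*b)/3 = -2*b)
z(-23)/6788 = -2*(-23)/6788 = 46*(1/6788) = 23/3394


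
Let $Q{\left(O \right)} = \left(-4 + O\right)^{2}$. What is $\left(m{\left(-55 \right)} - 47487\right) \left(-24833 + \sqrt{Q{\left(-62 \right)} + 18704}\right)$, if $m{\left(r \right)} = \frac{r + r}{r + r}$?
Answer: $1179219838 - 94972 \sqrt{5765} \approx 1.172 \cdot 10^{9}$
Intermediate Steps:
$m{\left(r \right)} = 1$ ($m{\left(r \right)} = \frac{2 r}{2 r} = 2 r \frac{1}{2 r} = 1$)
$\left(m{\left(-55 \right)} - 47487\right) \left(-24833 + \sqrt{Q{\left(-62 \right)} + 18704}\right) = \left(1 - 47487\right) \left(-24833 + \sqrt{\left(-4 - 62\right)^{2} + 18704}\right) = - 47486 \left(-24833 + \sqrt{\left(-66\right)^{2} + 18704}\right) = - 47486 \left(-24833 + \sqrt{4356 + 18704}\right) = - 47486 \left(-24833 + \sqrt{23060}\right) = - 47486 \left(-24833 + 2 \sqrt{5765}\right) = 1179219838 - 94972 \sqrt{5765}$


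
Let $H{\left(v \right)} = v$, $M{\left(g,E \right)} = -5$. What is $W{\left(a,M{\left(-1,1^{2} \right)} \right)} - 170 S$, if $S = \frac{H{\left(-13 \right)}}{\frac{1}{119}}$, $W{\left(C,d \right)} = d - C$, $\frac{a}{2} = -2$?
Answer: $262989$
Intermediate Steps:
$a = -4$ ($a = 2 \left(-2\right) = -4$)
$S = -1547$ ($S = - \frac{13}{\frac{1}{119}} = - 13 \frac{1}{\frac{1}{119}} = \left(-13\right) 119 = -1547$)
$W{\left(a,M{\left(-1,1^{2} \right)} \right)} - 170 S = \left(-5 - -4\right) - -262990 = \left(-5 + 4\right) + 262990 = -1 + 262990 = 262989$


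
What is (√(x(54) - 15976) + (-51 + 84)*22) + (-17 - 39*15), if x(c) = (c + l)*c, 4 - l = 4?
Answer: 124 + 2*I*√3265 ≈ 124.0 + 114.28*I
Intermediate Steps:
l = 0 (l = 4 - 1*4 = 4 - 4 = 0)
x(c) = c² (x(c) = (c + 0)*c = c*c = c²)
(√(x(54) - 15976) + (-51 + 84)*22) + (-17 - 39*15) = (√(54² - 15976) + (-51 + 84)*22) + (-17 - 39*15) = (√(2916 - 15976) + 33*22) + (-17 - 585) = (√(-13060) + 726) - 602 = (2*I*√3265 + 726) - 602 = (726 + 2*I*√3265) - 602 = 124 + 2*I*√3265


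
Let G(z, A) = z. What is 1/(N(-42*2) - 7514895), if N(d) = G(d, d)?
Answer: -1/7514979 ≈ -1.3307e-7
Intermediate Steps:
N(d) = d
1/(N(-42*2) - 7514895) = 1/(-42*2 - 7514895) = 1/(-84 - 7514895) = 1/(-7514979) = -1/7514979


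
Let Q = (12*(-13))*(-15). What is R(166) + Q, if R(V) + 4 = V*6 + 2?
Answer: 3334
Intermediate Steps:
R(V) = -2 + 6*V (R(V) = -4 + (V*6 + 2) = -4 + (6*V + 2) = -4 + (2 + 6*V) = -2 + 6*V)
Q = 2340 (Q = -156*(-15) = 2340)
R(166) + Q = (-2 + 6*166) + 2340 = (-2 + 996) + 2340 = 994 + 2340 = 3334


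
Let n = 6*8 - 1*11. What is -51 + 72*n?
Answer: 2613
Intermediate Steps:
n = 37 (n = 48 - 11 = 37)
-51 + 72*n = -51 + 72*37 = -51 + 2664 = 2613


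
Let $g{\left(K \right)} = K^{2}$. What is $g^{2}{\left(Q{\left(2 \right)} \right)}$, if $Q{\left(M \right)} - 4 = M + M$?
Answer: $4096$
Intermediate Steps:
$Q{\left(M \right)} = 4 + 2 M$ ($Q{\left(M \right)} = 4 + \left(M + M\right) = 4 + 2 M$)
$g^{2}{\left(Q{\left(2 \right)} \right)} = \left(\left(4 + 2 \cdot 2\right)^{2}\right)^{2} = \left(\left(4 + 4\right)^{2}\right)^{2} = \left(8^{2}\right)^{2} = 64^{2} = 4096$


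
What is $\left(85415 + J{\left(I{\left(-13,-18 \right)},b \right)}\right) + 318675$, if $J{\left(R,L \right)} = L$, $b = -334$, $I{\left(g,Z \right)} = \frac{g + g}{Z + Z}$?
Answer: $403756$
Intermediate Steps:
$I{\left(g,Z \right)} = \frac{g}{Z}$ ($I{\left(g,Z \right)} = \frac{2 g}{2 Z} = 2 g \frac{1}{2 Z} = \frac{g}{Z}$)
$\left(85415 + J{\left(I{\left(-13,-18 \right)},b \right)}\right) + 318675 = \left(85415 - 334\right) + 318675 = 85081 + 318675 = 403756$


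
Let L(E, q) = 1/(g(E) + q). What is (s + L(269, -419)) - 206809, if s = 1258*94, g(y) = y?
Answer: -13283551/150 ≈ -88557.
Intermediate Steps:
L(E, q) = 1/(E + q)
s = 118252
(s + L(269, -419)) - 206809 = (118252 + 1/(269 - 419)) - 206809 = (118252 + 1/(-150)) - 206809 = (118252 - 1/150) - 206809 = 17737799/150 - 206809 = -13283551/150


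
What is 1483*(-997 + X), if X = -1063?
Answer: -3054980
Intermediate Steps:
1483*(-997 + X) = 1483*(-997 - 1063) = 1483*(-2060) = -3054980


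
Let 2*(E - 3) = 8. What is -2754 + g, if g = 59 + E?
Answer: -2688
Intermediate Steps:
E = 7 (E = 3 + (½)*8 = 3 + 4 = 7)
g = 66 (g = 59 + 7 = 66)
-2754 + g = -2754 + 66 = -2688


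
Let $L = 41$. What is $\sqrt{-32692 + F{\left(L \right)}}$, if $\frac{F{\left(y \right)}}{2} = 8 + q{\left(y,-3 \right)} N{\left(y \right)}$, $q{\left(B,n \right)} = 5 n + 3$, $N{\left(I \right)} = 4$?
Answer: $2 i \sqrt{8193} \approx 181.03 i$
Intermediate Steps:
$q{\left(B,n \right)} = 3 + 5 n$
$F{\left(y \right)} = -80$ ($F{\left(y \right)} = 2 \left(8 + \left(3 + 5 \left(-3\right)\right) 4\right) = 2 \left(8 + \left(3 - 15\right) 4\right) = 2 \left(8 - 48\right) = 2 \left(-40\right) = -80$)
$\sqrt{-32692 + F{\left(L \right)}} = \sqrt{-32692 - 80} = \sqrt{-32772} = 2 i \sqrt{8193}$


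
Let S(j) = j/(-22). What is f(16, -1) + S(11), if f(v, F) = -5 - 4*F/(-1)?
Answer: -19/2 ≈ -9.5000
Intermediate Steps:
f(v, F) = -5 + 4*F (f(v, F) = -5 - 4*F*(-1) = -5 - (-4)*F = -5 + 4*F)
S(j) = -j/22 (S(j) = j*(-1/22) = -j/22)
f(16, -1) + S(11) = (-5 + 4*(-1)) - 1/22*11 = (-5 - 4) - 1/2 = -9 - 1/2 = -19/2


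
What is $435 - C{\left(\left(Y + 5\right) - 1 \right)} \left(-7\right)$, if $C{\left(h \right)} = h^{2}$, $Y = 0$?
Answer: $547$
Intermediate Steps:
$435 - C{\left(\left(Y + 5\right) - 1 \right)} \left(-7\right) = 435 - \left(\left(0 + 5\right) - 1\right)^{2} \left(-7\right) = 435 - \left(5 - 1\right)^{2} \left(-7\right) = 435 - 4^{2} \left(-7\right) = 435 - 16 \left(-7\right) = 435 - -112 = 435 + 112 = 547$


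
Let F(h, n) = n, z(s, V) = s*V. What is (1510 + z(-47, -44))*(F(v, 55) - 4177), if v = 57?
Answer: -14748516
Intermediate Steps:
z(s, V) = V*s
(1510 + z(-47, -44))*(F(v, 55) - 4177) = (1510 - 44*(-47))*(55 - 4177) = (1510 + 2068)*(-4122) = 3578*(-4122) = -14748516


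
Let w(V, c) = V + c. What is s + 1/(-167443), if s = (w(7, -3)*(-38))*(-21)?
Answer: 534478055/167443 ≈ 3192.0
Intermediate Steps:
s = 3192 (s = ((7 - 3)*(-38))*(-21) = (4*(-38))*(-21) = -152*(-21) = 3192)
s + 1/(-167443) = 3192 + 1/(-167443) = 3192 - 1/167443 = 534478055/167443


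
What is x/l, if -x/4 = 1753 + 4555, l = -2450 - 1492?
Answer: 12616/1971 ≈ 6.4008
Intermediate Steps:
l = -3942
x = -25232 (x = -4*(1753 + 4555) = -4*6308 = -25232)
x/l = -25232/(-3942) = -25232*(-1/3942) = 12616/1971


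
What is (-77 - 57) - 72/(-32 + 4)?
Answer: -920/7 ≈ -131.43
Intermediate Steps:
(-77 - 57) - 72/(-32 + 4) = -134 - 72/(-28) = -134 - 72*(-1/28) = -134 + 18/7 = -920/7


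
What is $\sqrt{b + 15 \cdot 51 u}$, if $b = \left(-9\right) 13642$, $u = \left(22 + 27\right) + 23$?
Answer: $3 i \sqrt{7522} \approx 260.19 i$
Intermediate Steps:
$u = 72$ ($u = 49 + 23 = 72$)
$b = -122778$
$\sqrt{b + 15 \cdot 51 u} = \sqrt{-122778 + 15 \cdot 51 \cdot 72} = \sqrt{-122778 + 765 \cdot 72} = \sqrt{-122778 + 55080} = \sqrt{-67698} = 3 i \sqrt{7522}$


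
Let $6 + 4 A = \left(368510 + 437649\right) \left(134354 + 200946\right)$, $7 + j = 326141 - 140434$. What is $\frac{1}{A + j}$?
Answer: $\frac{2}{135152927747} \approx 1.4798 \cdot 10^{-11}$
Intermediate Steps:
$j = 185700$ ($j = -7 + \left(326141 - 140434\right) = -7 + 185707 = 185700$)
$A = \frac{135152556347}{2}$ ($A = - \frac{3}{2} + \frac{\left(368510 + 437649\right) \left(134354 + 200946\right)}{4} = - \frac{3}{2} + \frac{806159 \cdot 335300}{4} = - \frac{3}{2} + \frac{1}{4} \cdot 270305112700 = - \frac{3}{2} + 67576278175 = \frac{135152556347}{2} \approx 6.7576 \cdot 10^{10}$)
$\frac{1}{A + j} = \frac{1}{\frac{135152556347}{2} + 185700} = \frac{1}{\frac{135152927747}{2}} = \frac{2}{135152927747}$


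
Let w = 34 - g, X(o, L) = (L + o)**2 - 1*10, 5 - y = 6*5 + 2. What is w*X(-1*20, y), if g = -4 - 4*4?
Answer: 118746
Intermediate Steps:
y = -27 (y = 5 - (6*5 + 2) = 5 - (30 + 2) = 5 - 1*32 = 5 - 32 = -27)
X(o, L) = -10 + (L + o)**2 (X(o, L) = (L + o)**2 - 10 = -10 + (L + o)**2)
g = -20 (g = -4 - 16 = -20)
w = 54 (w = 34 - 1*(-20) = 34 + 20 = 54)
w*X(-1*20, y) = 54*(-10 + (-27 - 1*20)**2) = 54*(-10 + (-27 - 20)**2) = 54*(-10 + (-47)**2) = 54*(-10 + 2209) = 54*2199 = 118746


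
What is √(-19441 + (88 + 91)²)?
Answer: 30*√14 ≈ 112.25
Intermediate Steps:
√(-19441 + (88 + 91)²) = √(-19441 + 179²) = √(-19441 + 32041) = √12600 = 30*√14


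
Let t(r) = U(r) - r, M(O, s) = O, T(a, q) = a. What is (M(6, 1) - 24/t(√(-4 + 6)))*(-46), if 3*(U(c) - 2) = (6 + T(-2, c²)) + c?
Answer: 84 + 72*√2 ≈ 185.82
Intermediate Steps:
U(c) = 10/3 + c/3 (U(c) = 2 + ((6 - 2) + c)/3 = 2 + (4 + c)/3 = 2 + (4/3 + c/3) = 10/3 + c/3)
t(r) = 10/3 - 2*r/3 (t(r) = (10/3 + r/3) - r = 10/3 - 2*r/3)
(M(6, 1) - 24/t(√(-4 + 6)))*(-46) = (6 - 24/(10/3 - 2*√(-4 + 6)/3))*(-46) = (6 - 24/(10/3 - 2*√2/3))*(-46) = -276 + 1104/(10/3 - 2*√2/3)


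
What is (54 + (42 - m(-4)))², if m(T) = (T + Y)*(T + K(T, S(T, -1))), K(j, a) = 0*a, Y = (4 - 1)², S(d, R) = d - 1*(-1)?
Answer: 13456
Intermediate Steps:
S(d, R) = 1 + d (S(d, R) = d + 1 = 1 + d)
Y = 9 (Y = 3² = 9)
K(j, a) = 0
m(T) = T*(9 + T) (m(T) = (T + 9)*(T + 0) = (9 + T)*T = T*(9 + T))
(54 + (42 - m(-4)))² = (54 + (42 - (-4)*(9 - 4)))² = (54 + (42 - (-4)*5))² = (54 + (42 - 1*(-20)))² = (54 + (42 + 20))² = (54 + 62)² = 116² = 13456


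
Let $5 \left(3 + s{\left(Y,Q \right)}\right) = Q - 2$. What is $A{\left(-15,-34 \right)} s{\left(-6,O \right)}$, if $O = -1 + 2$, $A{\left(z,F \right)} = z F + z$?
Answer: $-1584$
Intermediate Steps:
$A{\left(z,F \right)} = z + F z$ ($A{\left(z,F \right)} = F z + z = z + F z$)
$O = 1$
$s{\left(Y,Q \right)} = - \frac{17}{5} + \frac{Q}{5}$ ($s{\left(Y,Q \right)} = -3 + \frac{Q - 2}{5} = -3 + \frac{-2 + Q}{5} = -3 + \left(- \frac{2}{5} + \frac{Q}{5}\right) = - \frac{17}{5} + \frac{Q}{5}$)
$A{\left(-15,-34 \right)} s{\left(-6,O \right)} = - 15 \left(1 - 34\right) \left(- \frac{17}{5} + \frac{1}{5} \cdot 1\right) = \left(-15\right) \left(-33\right) \left(- \frac{17}{5} + \frac{1}{5}\right) = 495 \left(- \frac{16}{5}\right) = -1584$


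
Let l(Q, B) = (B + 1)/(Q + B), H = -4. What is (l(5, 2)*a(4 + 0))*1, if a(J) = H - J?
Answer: -24/7 ≈ -3.4286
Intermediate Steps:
l(Q, B) = (1 + B)/(B + Q)
a(J) = -4 - J
(l(5, 2)*a(4 + 0))*1 = (((1 + 2)/(2 + 5))*(-4 - (4 + 0)))*1 = ((3/7)*(-4 - 1*4))*1 = (((⅐)*3)*(-4 - 4))*1 = ((3/7)*(-8))*1 = -24/7*1 = -24/7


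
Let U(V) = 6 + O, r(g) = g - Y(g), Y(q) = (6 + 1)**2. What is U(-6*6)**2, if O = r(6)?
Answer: 1369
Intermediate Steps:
Y(q) = 49 (Y(q) = 7**2 = 49)
r(g) = -49 + g (r(g) = g - 1*49 = g - 49 = -49 + g)
O = -43 (O = -49 + 6 = -43)
U(V) = -37 (U(V) = 6 - 43 = -37)
U(-6*6)**2 = (-37)**2 = 1369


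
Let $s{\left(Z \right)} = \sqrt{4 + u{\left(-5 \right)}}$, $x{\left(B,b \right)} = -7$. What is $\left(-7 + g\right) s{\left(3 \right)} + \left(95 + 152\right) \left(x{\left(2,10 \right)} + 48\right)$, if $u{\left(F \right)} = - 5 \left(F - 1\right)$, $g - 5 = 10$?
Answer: $10127 + 8 \sqrt{34} \approx 10174.0$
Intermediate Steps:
$g = 15$ ($g = 5 + 10 = 15$)
$u{\left(F \right)} = 5 - 5 F$ ($u{\left(F \right)} = - 5 \left(-1 + F\right) = 5 - 5 F$)
$s{\left(Z \right)} = \sqrt{34}$ ($s{\left(Z \right)} = \sqrt{4 + \left(5 - -25\right)} = \sqrt{4 + \left(5 + 25\right)} = \sqrt{4 + 30} = \sqrt{34}$)
$\left(-7 + g\right) s{\left(3 \right)} + \left(95 + 152\right) \left(x{\left(2,10 \right)} + 48\right) = \left(-7 + 15\right) \sqrt{34} + \left(95 + 152\right) \left(-7 + 48\right) = 8 \sqrt{34} + 247 \cdot 41 = 8 \sqrt{34} + 10127 = 10127 + 8 \sqrt{34}$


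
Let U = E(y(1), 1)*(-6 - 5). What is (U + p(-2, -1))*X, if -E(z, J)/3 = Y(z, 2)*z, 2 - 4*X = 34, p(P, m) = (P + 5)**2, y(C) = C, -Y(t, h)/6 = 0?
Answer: -72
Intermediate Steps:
Y(t, h) = 0 (Y(t, h) = -6*0 = 0)
p(P, m) = (5 + P)**2
X = -8 (X = 1/2 - 1/4*34 = 1/2 - 17/2 = -8)
E(z, J) = 0 (E(z, J) = -0*z = -3*0 = 0)
U = 0 (U = 0*(-6 - 5) = 0*(-11) = 0)
(U + p(-2, -1))*X = (0 + (5 - 2)**2)*(-8) = (0 + 3**2)*(-8) = (0 + 9)*(-8) = 9*(-8) = -72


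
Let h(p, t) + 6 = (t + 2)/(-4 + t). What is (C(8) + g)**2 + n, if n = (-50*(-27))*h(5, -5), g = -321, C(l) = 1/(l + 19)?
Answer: 69522706/729 ≈ 95367.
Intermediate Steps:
C(l) = 1/(19 + l)
h(p, t) = -6 + (2 + t)/(-4 + t) (h(p, t) = -6 + (t + 2)/(-4 + t) = -6 + (2 + t)/(-4 + t))
n = -7650 (n = (-50*(-27))*((26 - 5*(-5))/(-4 - 5)) = 1350*((26 + 25)/(-9)) = 1350*(-1/9*51) = 1350*(-17/3) = -7650)
(C(8) + g)**2 + n = (1/(19 + 8) - 321)**2 - 7650 = (1/27 - 321)**2 - 7650 = (-8666/27)**2 - 7650 = 75099556/729 - 7650 = 69522706/729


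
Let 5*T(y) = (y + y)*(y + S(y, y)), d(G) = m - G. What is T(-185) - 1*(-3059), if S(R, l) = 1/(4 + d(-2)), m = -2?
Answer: 33461/2 ≈ 16731.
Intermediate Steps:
d(G) = -2 - G
S(R, l) = 1/4 (S(R, l) = 1/(4 + (-2 - 1*(-2))) = 1/(4 + (-2 + 2)) = 1/(4 + 0) = 1/4)
T(y) = 2*y*(1/4 + y)/5 (T(y) = ((y + y)*(y + 1/4))/5 = ((2*y)*(1/4 + y))/5 = (2*y*(1/4 + y))/5 = 2*y*(1/4 + y)/5)
T(-185) - 1*(-3059) = (1/10)*(-185)*(1 + 4*(-185)) - 1*(-3059) = (1/10)*(-185)*(1 - 740) + 3059 = (1/10)*(-185)*(-739) + 3059 = 27343/2 + 3059 = 33461/2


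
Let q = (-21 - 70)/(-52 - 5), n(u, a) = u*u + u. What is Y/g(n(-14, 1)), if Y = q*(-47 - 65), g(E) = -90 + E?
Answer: -2548/1311 ≈ -1.9436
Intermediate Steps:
n(u, a) = u + u**2 (n(u, a) = u**2 + u = u + u**2)
q = 91/57 (q = -91/(-57) = -91*(-1/57) = 91/57 ≈ 1.5965)
Y = -10192/57 (Y = 91*(-47 - 65)/57 = (91/57)*(-112) = -10192/57 ≈ -178.81)
Y/g(n(-14, 1)) = -10192/(57*(-90 - 14*(1 - 14))) = -10192/(57*(-90 - 14*(-13))) = -10192/(57*(-90 + 182)) = -10192/57/92 = -10192/57*1/92 = -2548/1311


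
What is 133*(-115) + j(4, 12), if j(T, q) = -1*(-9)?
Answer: -15286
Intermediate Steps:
j(T, q) = 9
133*(-115) + j(4, 12) = 133*(-115) + 9 = -15295 + 9 = -15286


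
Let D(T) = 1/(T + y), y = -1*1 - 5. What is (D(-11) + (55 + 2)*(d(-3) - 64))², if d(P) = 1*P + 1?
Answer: 4090242025/289 ≈ 1.4153e+7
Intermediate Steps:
d(P) = 1 + P (d(P) = P + 1 = 1 + P)
y = -6 (y = -1 - 5 = -6)
D(T) = 1/(-6 + T) (D(T) = 1/(T - 6) = 1/(-6 + T))
(D(-11) + (55 + 2)*(d(-3) - 64))² = (1/(-6 - 11) + (55 + 2)*((1 - 3) - 64))² = (1/(-17) + 57*(-2 - 64))² = (-1/17 + 57*(-66))² = (-1/17 - 3762)² = (-63955/17)² = 4090242025/289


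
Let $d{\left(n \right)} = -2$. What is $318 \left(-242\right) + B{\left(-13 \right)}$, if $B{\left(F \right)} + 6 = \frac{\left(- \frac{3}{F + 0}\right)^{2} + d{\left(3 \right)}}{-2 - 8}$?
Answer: $- \frac{130065451}{1690} \approx -76962.0$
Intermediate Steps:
$B{\left(F \right)} = - \frac{29}{5} - \frac{9}{10 F^{2}}$ ($B{\left(F \right)} = -6 + \frac{\left(- \frac{3}{F + 0}\right)^{2} - 2}{-2 - 8} = -6 + \frac{\left(- \frac{3}{F}\right)^{2} - 2}{-10} = -6 + \left(\frac{9}{F^{2}} - 2\right) \left(- \frac{1}{10}\right) = -6 + \left(-2 + \frac{9}{F^{2}}\right) \left(- \frac{1}{10}\right) = -6 + \left(\frac{1}{5} - \frac{9}{10 F^{2}}\right) = - \frac{29}{5} - \frac{9}{10 F^{2}}$)
$318 \left(-242\right) + B{\left(-13 \right)} = 318 \left(-242\right) - \left(\frac{29}{5} + \frac{9}{10 \cdot 169}\right) = -76956 - \frac{9811}{1690} = - \frac{130065451}{1690}$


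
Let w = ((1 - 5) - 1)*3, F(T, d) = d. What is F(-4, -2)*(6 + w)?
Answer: 18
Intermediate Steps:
w = -15 (w = (-4 - 1)*3 = -5*3 = -15)
F(-4, -2)*(6 + w) = -2*(6 - 15) = -2*(-9) = 18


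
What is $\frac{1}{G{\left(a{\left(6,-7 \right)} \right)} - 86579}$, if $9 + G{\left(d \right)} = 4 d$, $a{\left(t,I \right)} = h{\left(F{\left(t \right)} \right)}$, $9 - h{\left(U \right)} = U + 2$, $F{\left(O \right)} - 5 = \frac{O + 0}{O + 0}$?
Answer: $- \frac{1}{86584} \approx -1.1549 \cdot 10^{-5}$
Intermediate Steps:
$F{\left(O \right)} = 6$ ($F{\left(O \right)} = 5 + \frac{O + 0}{O + 0} = 5 + \frac{O}{O} = 5 + 1 = 6$)
$h{\left(U \right)} = 7 - U$ ($h{\left(U \right)} = 9 - \left(U + 2\right) = 9 - \left(2 + U\right) = 7 - U$)
$a{\left(t,I \right)} = 1$ ($a{\left(t,I \right)} = 7 - 6 = 1$)
$G{\left(d \right)} = -9 + 4 d$
$\frac{1}{G{\left(a{\left(6,-7 \right)} \right)} - 86579} = \frac{1}{\left(-9 + 4 \cdot 1\right) - 86579} = \frac{1}{\left(-9 + 4\right) - 86579} = \frac{1}{-5 - 86579} = \frac{1}{-86584} = - \frac{1}{86584}$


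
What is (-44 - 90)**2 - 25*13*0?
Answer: 17956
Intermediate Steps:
(-44 - 90)**2 - 25*13*0 = (-134)**2 - 325*0 = 17956 - 1*0 = 17956 + 0 = 17956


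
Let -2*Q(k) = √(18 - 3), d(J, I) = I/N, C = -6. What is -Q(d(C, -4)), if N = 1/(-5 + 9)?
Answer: √15/2 ≈ 1.9365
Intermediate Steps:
N = ¼ (N = 1/4 = ¼ ≈ 0.25000)
d(J, I) = 4*I (d(J, I) = I/(¼) = I*4 = 4*I)
Q(k) = -√15/2 (Q(k) = -√(18 - 3)/2 = -√15/2)
-Q(d(C, -4)) = -(-1)*√15/2 = √15/2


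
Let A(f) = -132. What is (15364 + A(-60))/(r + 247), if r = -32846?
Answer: -2176/4657 ≈ -0.46725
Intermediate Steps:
(15364 + A(-60))/(r + 247) = (15364 - 132)/(-32846 + 247) = 15232/(-32599) = 15232*(-1/32599) = -2176/4657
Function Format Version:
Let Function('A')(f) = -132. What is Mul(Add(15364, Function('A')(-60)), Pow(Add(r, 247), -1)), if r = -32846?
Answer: Rational(-2176, 4657) ≈ -0.46725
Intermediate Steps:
Mul(Add(15364, Function('A')(-60)), Pow(Add(r, 247), -1)) = Mul(Add(15364, -132), Pow(Add(-32846, 247), -1)) = Mul(15232, Pow(-32599, -1)) = Mul(15232, Rational(-1, 32599)) = Rational(-2176, 4657)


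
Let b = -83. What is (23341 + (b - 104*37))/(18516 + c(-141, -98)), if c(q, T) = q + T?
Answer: 19410/18277 ≈ 1.0620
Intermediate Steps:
c(q, T) = T + q
(23341 + (b - 104*37))/(18516 + c(-141, -98)) = (23341 + (-83 - 104*37))/(18516 + (-98 - 141)) = (23341 + (-83 - 3848))/(18516 - 239) = (23341 - 3931)/18277 = 19410*(1/18277) = 19410/18277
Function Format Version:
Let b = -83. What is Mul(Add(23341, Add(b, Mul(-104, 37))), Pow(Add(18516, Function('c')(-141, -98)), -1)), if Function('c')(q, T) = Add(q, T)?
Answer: Rational(19410, 18277) ≈ 1.0620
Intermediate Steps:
Function('c')(q, T) = Add(T, q)
Mul(Add(23341, Add(b, Mul(-104, 37))), Pow(Add(18516, Function('c')(-141, -98)), -1)) = Mul(Add(23341, Add(-83, Mul(-104, 37))), Pow(Add(18516, Add(-98, -141)), -1)) = Mul(Add(23341, Add(-83, -3848)), Pow(Add(18516, -239), -1)) = Mul(Add(23341, -3931), Pow(18277, -1)) = Mul(19410, Rational(1, 18277)) = Rational(19410, 18277)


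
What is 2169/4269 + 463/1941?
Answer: 2062192/2762043 ≈ 0.74662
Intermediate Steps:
2169/4269 + 463/1941 = 2169*(1/4269) + 463*(1/1941) = 723/1423 + 463/1941 = 2062192/2762043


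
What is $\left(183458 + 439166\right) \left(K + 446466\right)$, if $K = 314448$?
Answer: $473763318336$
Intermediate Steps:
$\left(183458 + 439166\right) \left(K + 446466\right) = \left(183458 + 439166\right) \left(314448 + 446466\right) = 622624 \cdot 760914 = 473763318336$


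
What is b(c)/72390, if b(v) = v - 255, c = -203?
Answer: -229/36195 ≈ -0.0063268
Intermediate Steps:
b(v) = -255 + v
b(c)/72390 = (-255 - 203)/72390 = -458*1/72390 = -229/36195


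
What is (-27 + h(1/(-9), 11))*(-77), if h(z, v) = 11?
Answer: 1232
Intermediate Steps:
(-27 + h(1/(-9), 11))*(-77) = (-27 + 11)*(-77) = -16*(-77) = 1232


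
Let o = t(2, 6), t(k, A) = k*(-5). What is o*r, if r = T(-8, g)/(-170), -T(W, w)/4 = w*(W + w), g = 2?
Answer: 48/17 ≈ 2.8235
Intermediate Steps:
t(k, A) = -5*k
o = -10 (o = -5*2 = -10)
T(W, w) = -4*w*(W + w)
r = -24/85 (r = -4*2*(-8 + 2)/(-170) = -4*2*(-6)*(-1/170) = 48*(-1/170) = -24/85 ≈ -0.28235)
o*r = -10*(-24/85) = 48/17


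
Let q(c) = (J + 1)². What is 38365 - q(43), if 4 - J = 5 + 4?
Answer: 38349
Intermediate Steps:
J = -5 (J = 4 - (5 + 4) = 4 - 1*9 = 4 - 9 = -5)
q(c) = 16 (q(c) = (-5 + 1)² = (-4)² = 16)
38365 - q(43) = 38365 - 1*16 = 38365 - 16 = 38349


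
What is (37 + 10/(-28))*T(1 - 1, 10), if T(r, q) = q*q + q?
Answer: 28215/7 ≈ 4030.7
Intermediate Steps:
T(r, q) = q + q² (T(r, q) = q² + q = q + q²)
(37 + 10/(-28))*T(1 - 1, 10) = (37 + 10/(-28))*(10*(1 + 10)) = (37 + 10*(-1/28))*(10*11) = (37 - 5/14)*110 = (513/14)*110 = 28215/7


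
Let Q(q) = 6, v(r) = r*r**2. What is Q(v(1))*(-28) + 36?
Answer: -132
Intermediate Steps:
v(r) = r**3
Q(v(1))*(-28) + 36 = 6*(-28) + 36 = -168 + 36 = -132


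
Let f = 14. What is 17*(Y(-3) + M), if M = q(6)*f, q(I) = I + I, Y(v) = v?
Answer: 2805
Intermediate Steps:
q(I) = 2*I
M = 168 (M = (2*6)*14 = 12*14 = 168)
17*(Y(-3) + M) = 17*(-3 + 168) = 17*165 = 2805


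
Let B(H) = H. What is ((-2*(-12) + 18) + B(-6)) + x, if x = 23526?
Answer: 23562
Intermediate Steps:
((-2*(-12) + 18) + B(-6)) + x = ((-2*(-12) + 18) - 6) + 23526 = ((24 + 18) - 6) + 23526 = (42 - 6) + 23526 = 36 + 23526 = 23562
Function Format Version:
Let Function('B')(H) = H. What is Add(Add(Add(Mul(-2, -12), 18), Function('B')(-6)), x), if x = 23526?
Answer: 23562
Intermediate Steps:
Add(Add(Add(Mul(-2, -12), 18), Function('B')(-6)), x) = Add(Add(Add(Mul(-2, -12), 18), -6), 23526) = Add(Add(Add(24, 18), -6), 23526) = Add(Add(42, -6), 23526) = Add(36, 23526) = 23562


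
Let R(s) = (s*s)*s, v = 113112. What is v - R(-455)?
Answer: 94309487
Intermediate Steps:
R(s) = s³ (R(s) = s²*s = s³)
v - R(-455) = 113112 - 1*(-455)³ = 113112 - 1*(-94196375) = 113112 + 94196375 = 94309487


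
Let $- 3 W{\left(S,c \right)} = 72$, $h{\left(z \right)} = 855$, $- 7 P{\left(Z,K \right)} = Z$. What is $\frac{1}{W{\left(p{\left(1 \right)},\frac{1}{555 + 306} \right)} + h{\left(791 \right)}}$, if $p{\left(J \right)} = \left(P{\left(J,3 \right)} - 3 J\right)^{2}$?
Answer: $\frac{1}{831} \approx 0.0012034$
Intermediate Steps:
$P{\left(Z,K \right)} = - \frac{Z}{7}$
$p{\left(J \right)} = \frac{484 J^{2}}{49}$ ($p{\left(J \right)} = \left(- \frac{J}{7} - 3 J\right)^{2} = \left(- \frac{22 J}{7}\right)^{2} = \frac{484 J^{2}}{49}$)
$W{\left(S,c \right)} = -24$ ($W{\left(S,c \right)} = \left(- \frac{1}{3}\right) 72 = -24$)
$\frac{1}{W{\left(p{\left(1 \right)},\frac{1}{555 + 306} \right)} + h{\left(791 \right)}} = \frac{1}{-24 + 855} = \frac{1}{831}$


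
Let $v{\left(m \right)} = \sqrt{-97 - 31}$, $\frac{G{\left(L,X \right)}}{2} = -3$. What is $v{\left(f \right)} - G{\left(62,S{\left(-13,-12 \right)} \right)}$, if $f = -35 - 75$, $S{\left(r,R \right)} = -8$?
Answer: $6 + 8 i \sqrt{2} \approx 6.0 + 11.314 i$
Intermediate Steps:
$G{\left(L,X \right)} = -6$ ($G{\left(L,X \right)} = 2 \left(-3\right) = -6$)
$f = -110$ ($f = -35 - 75 = -110$)
$v{\left(m \right)} = 8 i \sqrt{2}$ ($v{\left(m \right)} = \sqrt{-128} = 8 i \sqrt{2}$)
$v{\left(f \right)} - G{\left(62,S{\left(-13,-12 \right)} \right)} = 8 i \sqrt{2} - -6 = 8 i \sqrt{2} + 6 = 6 + 8 i \sqrt{2}$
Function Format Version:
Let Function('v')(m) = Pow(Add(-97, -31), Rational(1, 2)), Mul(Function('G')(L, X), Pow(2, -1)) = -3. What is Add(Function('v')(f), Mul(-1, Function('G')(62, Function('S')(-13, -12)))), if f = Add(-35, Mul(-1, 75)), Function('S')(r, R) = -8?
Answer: Add(6, Mul(8, I, Pow(2, Rational(1, 2)))) ≈ Add(6.0000, Mul(11.314, I))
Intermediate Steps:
Function('G')(L, X) = -6 (Function('G')(L, X) = Mul(2, -3) = -6)
f = -110 (f = Add(-35, -75) = -110)
Function('v')(m) = Mul(8, I, Pow(2, Rational(1, 2))) (Function('v')(m) = Pow(-128, Rational(1, 2)) = Mul(8, I, Pow(2, Rational(1, 2))))
Add(Function('v')(f), Mul(-1, Function('G')(62, Function('S')(-13, -12)))) = Add(Mul(8, I, Pow(2, Rational(1, 2))), Mul(-1, -6)) = Add(Mul(8, I, Pow(2, Rational(1, 2))), 6) = Add(6, Mul(8, I, Pow(2, Rational(1, 2))))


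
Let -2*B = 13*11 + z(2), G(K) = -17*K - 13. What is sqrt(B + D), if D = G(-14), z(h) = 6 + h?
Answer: sqrt(598)/2 ≈ 12.227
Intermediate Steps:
G(K) = -13 - 17*K
D = 225 (D = -13 - 17*(-14) = -13 + 238 = 225)
B = -151/2 (B = -(13*11 + (6 + 2))/2 = -(143 + 8)/2 = -1/2*151 = -151/2 ≈ -75.500)
sqrt(B + D) = sqrt(-151/2 + 225) = sqrt(299/2) = sqrt(598)/2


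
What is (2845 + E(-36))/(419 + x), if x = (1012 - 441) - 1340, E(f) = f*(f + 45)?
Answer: -2521/350 ≈ -7.2029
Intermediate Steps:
E(f) = f*(45 + f)
x = -769 (x = 571 - 1340 = -769)
(2845 + E(-36))/(419 + x) = (2845 - 36*(45 - 36))/(419 - 769) = (2845 - 36*9)/(-350) = (2845 - 324)*(-1/350) = 2521*(-1/350) = -2521/350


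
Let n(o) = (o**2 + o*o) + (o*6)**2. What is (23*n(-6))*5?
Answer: 157320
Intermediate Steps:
n(o) = 38*o**2 (n(o) = (o**2 + o**2) + (6*o)**2 = 2*o**2 + 36*o**2 = 38*o**2)
(23*n(-6))*5 = (23*(38*(-6)**2))*5 = (23*(38*36))*5 = (23*1368)*5 = 31464*5 = 157320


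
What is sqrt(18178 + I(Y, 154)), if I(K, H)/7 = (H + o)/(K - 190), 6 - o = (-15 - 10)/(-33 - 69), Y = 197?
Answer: sqrt(190786002)/102 ≈ 135.42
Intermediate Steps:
o = 587/102 (o = 6 - (-15 - 10)/(-33 - 69) = 6 - (-25)/(-102) = 6 - (-25)*(-1)/102 = 6 - 1*25/102 = 6 - 25/102 = 587/102 ≈ 5.7549)
I(K, H) = 7*(587/102 + H)/(-190 + K) (I(K, H) = 7*((H + 587/102)/(K - 190)) = 7*((587/102 + H)/(-190 + K)) = 7*(587/102 + H)/(-190 + K))
sqrt(18178 + I(Y, 154)) = sqrt(18178 + 7*(587 + 102*154)/(102*(-190 + 197))) = sqrt(18178 + (7/102)*(587 + 15708)/7) = sqrt(18178 + (7/102)*(1/7)*16295) = sqrt(18178 + 16295/102) = sqrt(1870451/102) = sqrt(190786002)/102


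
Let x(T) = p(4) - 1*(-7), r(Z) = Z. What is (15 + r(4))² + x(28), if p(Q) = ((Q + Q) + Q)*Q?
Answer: 416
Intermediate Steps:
p(Q) = 3*Q² (p(Q) = (2*Q + Q)*Q = (3*Q)*Q = 3*Q²)
x(T) = 55 (x(T) = 3*4² - 1*(-7) = 3*16 + 7 = 48 + 7 = 55)
(15 + r(4))² + x(28) = (15 + 4)² + 55 = 19² + 55 = 361 + 55 = 416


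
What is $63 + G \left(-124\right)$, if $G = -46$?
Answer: $5767$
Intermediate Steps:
$63 + G \left(-124\right) = 63 - -5704 = 63 + 5704 = 5767$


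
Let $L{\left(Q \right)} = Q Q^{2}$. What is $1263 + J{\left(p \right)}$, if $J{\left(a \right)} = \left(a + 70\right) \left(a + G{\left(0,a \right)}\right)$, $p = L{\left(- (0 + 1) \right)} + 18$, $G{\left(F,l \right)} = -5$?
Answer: $2307$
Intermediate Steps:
$L{\left(Q \right)} = Q^{3}$
$p = 17$ ($p = \left(- (0 + 1)\right)^{3} + 18 = \left(\left(-1\right) 1\right)^{3} + 18 = \left(-1\right)^{3} + 18 = -1 + 18 = 17$)
$J{\left(a \right)} = \left(-5 + a\right) \left(70 + a\right)$ ($J{\left(a \right)} = \left(a + 70\right) \left(a - 5\right) = \left(70 + a\right) \left(-5 + a\right) = \left(-5 + a\right) \left(70 + a\right)$)
$1263 + J{\left(p \right)} = 1263 + \left(-350 + 17^{2} + 65 \cdot 17\right) = 1263 + \left(-350 + 289 + 1105\right) = 1263 + 1044 = 2307$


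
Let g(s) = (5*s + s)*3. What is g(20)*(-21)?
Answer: -7560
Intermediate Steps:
g(s) = 18*s (g(s) = (6*s)*3 = 18*s)
g(20)*(-21) = (18*20)*(-21) = 360*(-21) = -7560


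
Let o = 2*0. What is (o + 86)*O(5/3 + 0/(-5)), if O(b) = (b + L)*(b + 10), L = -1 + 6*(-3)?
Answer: -156520/9 ≈ -17391.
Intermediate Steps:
L = -19 (L = -1 - 18 = -19)
O(b) = (-19 + b)*(10 + b) (O(b) = (b - 19)*(b + 10) = (-19 + b)*(10 + b))
o = 0
(o + 86)*O(5/3 + 0/(-5)) = (0 + 86)*(-190 + (5/3 + 0/(-5))² - 9*(5/3 + 0/(-5))) = 86*(-190 + (5*(⅓) + 0*(-⅕))² - 9*(5*(⅓) + 0*(-⅕))) = 86*(-190 + (5/3 + 0)² - 9*(5/3 + 0)) = 86*(-190 + (5/3)² - 9*5/3) = 86*(-190 + 25/9 - 15) = 86*(-1820/9) = -156520/9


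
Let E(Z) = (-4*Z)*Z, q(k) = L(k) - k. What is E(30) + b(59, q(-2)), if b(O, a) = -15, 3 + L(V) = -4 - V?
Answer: -3615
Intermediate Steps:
L(V) = -7 - V (L(V) = -3 + (-4 - V) = -7 - V)
q(k) = -7 - 2*k (q(k) = (-7 - k) - k = -7 - 2*k)
E(Z) = -4*Z²
E(30) + b(59, q(-2)) = -4*30² - 15 = -4*900 - 15 = -3600 - 15 = -3615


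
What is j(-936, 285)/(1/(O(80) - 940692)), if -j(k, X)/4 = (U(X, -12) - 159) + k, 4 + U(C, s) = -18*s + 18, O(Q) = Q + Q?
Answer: -3254240720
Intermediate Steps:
O(Q) = 2*Q
U(C, s) = 14 - 18*s (U(C, s) = -4 + (-18*s + 18) = -4 + (18 - 18*s) = 14 - 18*s)
j(k, X) = -284 - 4*k (j(k, X) = -4*(((14 - 18*(-12)) - 159) + k) = -4*(((14 + 216) - 159) + k) = -4*((230 - 159) + k) = -4*(71 + k) = -284 - 4*k)
j(-936, 285)/(1/(O(80) - 940692)) = (-284 - 4*(-936))/(1/(2*80 - 940692)) = (-284 + 3744)/(1/(160 - 940692)) = 3460/(1/(-940532)) = 3460/(-1/940532) = 3460*(-940532) = -3254240720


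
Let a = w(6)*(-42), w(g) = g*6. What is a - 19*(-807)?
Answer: 13821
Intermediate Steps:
w(g) = 6*g
a = -1512 (a = (6*6)*(-42) = 36*(-42) = -1512)
a - 19*(-807) = -1512 - 19*(-807) = -1512 - 1*(-15333) = -1512 + 15333 = 13821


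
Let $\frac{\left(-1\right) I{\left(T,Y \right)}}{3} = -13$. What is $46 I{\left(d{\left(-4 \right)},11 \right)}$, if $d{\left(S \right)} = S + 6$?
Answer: $1794$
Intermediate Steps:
$d{\left(S \right)} = 6 + S$
$I{\left(T,Y \right)} = 39$ ($I{\left(T,Y \right)} = \left(-3\right) \left(-13\right) = 39$)
$46 I{\left(d{\left(-4 \right)},11 \right)} = 46 \cdot 39 = 1794$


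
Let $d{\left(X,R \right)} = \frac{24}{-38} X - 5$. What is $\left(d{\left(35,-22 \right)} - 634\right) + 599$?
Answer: $- \frac{1180}{19} \approx -62.105$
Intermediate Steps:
$d{\left(X,R \right)} = -5 - \frac{12 X}{19}$ ($d{\left(X,R \right)} = 24 \left(- \frac{1}{38}\right) X - 5 = - \frac{12 X}{19} - 5 = -5 - \frac{12 X}{19}$)
$\left(d{\left(35,-22 \right)} - 634\right) + 599 = \left(\left(-5 - \frac{420}{19}\right) - 634\right) + 599 = \left(- \frac{515}{19} - 634\right) + 599 = - \frac{12561}{19} + 599 = - \frac{1180}{19}$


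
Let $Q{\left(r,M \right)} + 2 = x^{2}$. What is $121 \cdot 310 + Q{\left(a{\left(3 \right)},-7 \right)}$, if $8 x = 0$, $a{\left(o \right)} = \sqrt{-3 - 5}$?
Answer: $37508$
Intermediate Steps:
$a{\left(o \right)} = 2 i \sqrt{2}$ ($a{\left(o \right)} = \sqrt{-8} = 2 i \sqrt{2}$)
$x = 0$ ($x = \frac{1}{8} \cdot 0 = 0$)
$Q{\left(r,M \right)} = -2$ ($Q{\left(r,M \right)} = -2 + 0^{2} = -2 + 0 = -2$)
$121 \cdot 310 + Q{\left(a{\left(3 \right)},-7 \right)} = 121 \cdot 310 - 2 = 37510 - 2 = 37508$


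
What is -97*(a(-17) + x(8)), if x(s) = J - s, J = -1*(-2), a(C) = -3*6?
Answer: 2328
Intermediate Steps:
a(C) = -18
J = 2
x(s) = 2 - s
-97*(a(-17) + x(8)) = -97*(-18 + (2 - 1*8)) = -97*(-18 + (2 - 8)) = -97*(-18 - 6) = -97*(-24) = 2328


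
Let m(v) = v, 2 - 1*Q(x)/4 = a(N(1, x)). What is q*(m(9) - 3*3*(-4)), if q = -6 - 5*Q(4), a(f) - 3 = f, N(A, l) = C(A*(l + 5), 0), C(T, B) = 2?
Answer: 2430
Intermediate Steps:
N(A, l) = 2
a(f) = 3 + f
Q(x) = -12 (Q(x) = 8 - 4*(3 + 2) = 8 - 4*5 = 8 - 20 = -12)
q = 54 (q = -6 - 5*(-12) = -6 + 60 = 54)
q*(m(9) - 3*3*(-4)) = 54*(9 - 3*3*(-4)) = 54*(9 - 9*(-4)) = 54*(9 + 36) = 54*45 = 2430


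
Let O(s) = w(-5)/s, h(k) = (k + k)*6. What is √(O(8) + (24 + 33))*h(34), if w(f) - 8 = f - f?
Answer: 408*√58 ≈ 3107.2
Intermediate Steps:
h(k) = 12*k (h(k) = (2*k)*6 = 12*k)
w(f) = 8 (w(f) = 8 + (f - f) = 8 + 0 = 8)
O(s) = 8/s
√(O(8) + (24 + 33))*h(34) = √(8/8 + (24 + 33))*(12*34) = √(8*(⅛) + 57)*408 = √(1 + 57)*408 = √58*408 = 408*√58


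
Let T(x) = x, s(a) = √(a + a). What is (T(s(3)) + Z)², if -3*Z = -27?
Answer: (9 + √6)² ≈ 131.09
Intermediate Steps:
s(a) = √2*√a (s(a) = √(2*a) = √2*√a)
Z = 9 (Z = -⅓*(-27) = 9)
(T(s(3)) + Z)² = (√2*√3 + 9)² = (√6 + 9)² = (9 + √6)²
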